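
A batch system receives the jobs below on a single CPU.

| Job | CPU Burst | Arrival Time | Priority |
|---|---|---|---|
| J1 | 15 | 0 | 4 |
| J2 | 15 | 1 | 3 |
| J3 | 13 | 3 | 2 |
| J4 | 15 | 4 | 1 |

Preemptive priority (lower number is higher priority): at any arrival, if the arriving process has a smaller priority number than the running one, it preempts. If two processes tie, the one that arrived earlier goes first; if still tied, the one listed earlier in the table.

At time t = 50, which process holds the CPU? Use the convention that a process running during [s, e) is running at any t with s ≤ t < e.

J1

Timeline: | J1 0-1 | J2 1-3 | J3 3-4 | J4 4-19 | J3 19-31 | J2 31-44 | J1 44-58 |
Completion: J1=58  J2=44  J3=31  J4=19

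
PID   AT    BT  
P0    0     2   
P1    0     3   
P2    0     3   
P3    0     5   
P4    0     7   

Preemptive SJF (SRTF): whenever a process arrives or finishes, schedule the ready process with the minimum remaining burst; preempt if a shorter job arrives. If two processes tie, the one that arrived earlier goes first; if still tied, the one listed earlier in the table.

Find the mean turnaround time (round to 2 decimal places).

Timeline: | P0 0-2 | P1 2-5 | P2 5-8 | P3 8-13 | P4 13-20 |
Completion: P0=2  P1=5  P2=8  P3=13  P4=20
Turnaround times: P0=2, P1=5, P2=8, P3=13, P4=20
Average turnaround = (2+5+8+13+20) / 5 = 48/5 = 9.60

9.60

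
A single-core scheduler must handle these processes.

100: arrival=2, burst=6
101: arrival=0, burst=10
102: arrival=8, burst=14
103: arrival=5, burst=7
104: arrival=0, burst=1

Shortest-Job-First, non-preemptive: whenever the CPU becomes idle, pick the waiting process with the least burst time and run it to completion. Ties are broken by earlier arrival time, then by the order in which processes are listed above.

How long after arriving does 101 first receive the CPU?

1

Timeline: | 104 0-1 | 101 1-11 | 100 11-17 | 103 17-24 | 102 24-38 |
Completion: 100=17  101=11  102=38  103=24  104=1
Response(101) = first start − arrival = 1 − 0 = 1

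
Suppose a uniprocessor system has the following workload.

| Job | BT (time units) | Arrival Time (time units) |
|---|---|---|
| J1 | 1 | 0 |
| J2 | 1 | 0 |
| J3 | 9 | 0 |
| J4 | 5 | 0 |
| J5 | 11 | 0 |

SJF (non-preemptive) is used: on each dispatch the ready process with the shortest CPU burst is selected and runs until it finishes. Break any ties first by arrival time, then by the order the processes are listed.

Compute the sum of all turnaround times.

53

Schedule: | J1 0-1 | J2 1-2 | J4 2-7 | J3 7-16 | J5 16-27 |
Completion: J1=1  J2=2  J3=16  J4=7  J5=27
Turnaround (C−A): J1=1  J2=2  J3=16  J4=7  J5=27
Turnaround = completion − arrival: J1=1, J2=2, J3=16, J4=7, J5=27
Total turnaround = 1 + 2 + 16 + 7 + 27 = 53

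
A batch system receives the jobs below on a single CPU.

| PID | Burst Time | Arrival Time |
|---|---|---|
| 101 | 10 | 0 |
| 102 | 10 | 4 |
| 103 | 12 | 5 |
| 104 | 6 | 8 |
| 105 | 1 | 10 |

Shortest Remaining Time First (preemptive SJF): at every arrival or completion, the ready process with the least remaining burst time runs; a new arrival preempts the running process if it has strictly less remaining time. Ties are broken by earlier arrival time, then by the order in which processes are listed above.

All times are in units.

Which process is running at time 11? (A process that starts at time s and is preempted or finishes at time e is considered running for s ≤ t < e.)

104

Gantt: | 101 0-10 | 105 10-11 | 104 11-17 | 102 17-27 | 103 27-39 |
Completion: 101=10  102=27  103=39  104=17  105=11
Turnaround (C−A): 101=10  102=23  103=34  104=9  105=1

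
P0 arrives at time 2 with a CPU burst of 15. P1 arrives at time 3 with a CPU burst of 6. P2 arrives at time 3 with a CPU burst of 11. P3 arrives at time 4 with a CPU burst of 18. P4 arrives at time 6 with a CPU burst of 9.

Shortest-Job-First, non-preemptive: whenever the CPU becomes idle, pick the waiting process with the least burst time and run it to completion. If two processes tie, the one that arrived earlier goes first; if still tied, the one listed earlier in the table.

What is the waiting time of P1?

Gantt: | idle 0-2 | P0 2-17 | P1 17-23 | P4 23-32 | P2 32-43 | P3 43-61 |
Completion: P0=17  P1=23  P2=43  P3=61  P4=32
Waiting(P1) = turnaround − burst = 20 − 6 = 14

14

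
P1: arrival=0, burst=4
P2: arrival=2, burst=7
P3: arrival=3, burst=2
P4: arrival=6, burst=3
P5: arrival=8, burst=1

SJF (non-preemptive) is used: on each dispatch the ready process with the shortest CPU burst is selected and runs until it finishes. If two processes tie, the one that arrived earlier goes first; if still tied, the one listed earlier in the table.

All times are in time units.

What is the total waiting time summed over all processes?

10

Timeline: | P1 0-4 | P3 4-6 | P4 6-9 | P5 9-10 | P2 10-17 |
Completion: P1=4  P2=17  P3=6  P4=9  P5=10
Turnaround (C−A): P1=4  P2=15  P3=3  P4=3  P5=2
Waiting = turnaround − burst: P1=0, P2=8, P3=1, P4=0, P5=1
Total waiting = 0 + 8 + 1 + 0 + 1 = 10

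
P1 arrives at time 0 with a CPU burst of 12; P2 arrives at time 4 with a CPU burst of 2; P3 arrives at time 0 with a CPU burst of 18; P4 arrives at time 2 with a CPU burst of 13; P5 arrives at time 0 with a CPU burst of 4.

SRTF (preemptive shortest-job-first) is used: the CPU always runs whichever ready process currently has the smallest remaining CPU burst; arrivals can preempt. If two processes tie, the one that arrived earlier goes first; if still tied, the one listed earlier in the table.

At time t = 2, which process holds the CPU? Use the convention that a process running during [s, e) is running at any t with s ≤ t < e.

Schedule: | P5 0-4 | P2 4-6 | P1 6-18 | P4 18-31 | P3 31-49 |
Completion: P1=18  P2=6  P3=49  P4=31  P5=4
Turnaround (C−A): P1=18  P2=2  P3=49  P4=29  P5=4

P5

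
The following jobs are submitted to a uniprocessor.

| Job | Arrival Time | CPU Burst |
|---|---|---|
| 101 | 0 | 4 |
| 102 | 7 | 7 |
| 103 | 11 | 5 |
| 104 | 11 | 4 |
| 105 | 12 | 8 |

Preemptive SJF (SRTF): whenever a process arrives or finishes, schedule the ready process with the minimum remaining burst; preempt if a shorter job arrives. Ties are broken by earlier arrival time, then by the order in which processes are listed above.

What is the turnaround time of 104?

Timeline: | 101 0-4 | idle 4-7 | 102 7-14 | 104 14-18 | 103 18-23 | 105 23-31 |
Completion: 101=4  102=14  103=23  104=18  105=31
Turnaround(104) = completion − arrival = 18 − 11 = 7

7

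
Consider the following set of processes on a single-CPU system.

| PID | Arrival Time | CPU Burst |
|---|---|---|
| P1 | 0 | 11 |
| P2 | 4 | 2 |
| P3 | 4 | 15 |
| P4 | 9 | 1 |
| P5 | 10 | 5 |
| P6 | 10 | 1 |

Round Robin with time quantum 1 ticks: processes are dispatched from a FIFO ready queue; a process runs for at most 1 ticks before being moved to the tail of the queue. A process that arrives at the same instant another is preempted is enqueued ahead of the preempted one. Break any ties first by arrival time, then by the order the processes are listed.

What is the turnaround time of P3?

Gantt: | P1 0-4 | P2 4-5 | P3 5-6 | P1 6-7 | P2 7-8 | P3 8-9 | P1 9-10 | P4 10-11 | P3 11-12 | P5 12-13 | P6 13-14 | P1 14-15 | P3 15-16 | P5 16-17 | P1 17-18 | P3 18-19 | P5 19-20 | P1 20-21 | P3 21-22 | P5 22-23 | P1 23-24 | P3 24-25 | P5 25-26 | P1 26-27 | P3 27-35 |
Completion: P1=27  P2=8  P3=35  P4=11  P5=26  P6=14
Turnaround(P3) = completion − arrival = 35 − 4 = 31

31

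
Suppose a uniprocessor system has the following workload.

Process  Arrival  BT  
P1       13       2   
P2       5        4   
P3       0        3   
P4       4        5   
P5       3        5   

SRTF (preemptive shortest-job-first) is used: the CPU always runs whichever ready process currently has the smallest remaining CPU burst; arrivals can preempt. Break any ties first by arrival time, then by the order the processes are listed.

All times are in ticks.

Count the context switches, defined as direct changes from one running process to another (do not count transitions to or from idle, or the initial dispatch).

5

Gantt: | P3 0-3 | P5 3-8 | P2 8-12 | P4 12-13 | P1 13-15 | P4 15-19 |
Completion: P1=15  P2=12  P3=3  P4=19  P5=8
Turnaround (C−A): P1=2  P2=7  P3=3  P4=15  P5=5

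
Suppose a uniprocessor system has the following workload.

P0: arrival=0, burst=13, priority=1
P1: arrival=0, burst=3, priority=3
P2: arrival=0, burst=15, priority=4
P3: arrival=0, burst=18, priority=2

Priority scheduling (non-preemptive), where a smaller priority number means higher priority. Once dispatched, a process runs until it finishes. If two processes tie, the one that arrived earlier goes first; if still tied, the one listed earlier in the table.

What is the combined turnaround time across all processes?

127

Gantt: | P0 0-13 | P3 13-31 | P1 31-34 | P2 34-49 |
Completion: P0=13  P1=34  P2=49  P3=31
Turnaround = completion − arrival: P0=13, P1=34, P2=49, P3=31
Total turnaround = 13 + 34 + 49 + 31 = 127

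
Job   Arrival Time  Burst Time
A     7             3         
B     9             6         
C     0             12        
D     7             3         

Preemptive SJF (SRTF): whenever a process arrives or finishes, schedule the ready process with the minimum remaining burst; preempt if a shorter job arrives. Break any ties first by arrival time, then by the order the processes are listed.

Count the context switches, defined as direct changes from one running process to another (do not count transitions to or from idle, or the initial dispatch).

Gantt: | C 0-7 | A 7-10 | D 10-13 | C 13-18 | B 18-24 |
Completion: A=10  B=24  C=18  D=13

4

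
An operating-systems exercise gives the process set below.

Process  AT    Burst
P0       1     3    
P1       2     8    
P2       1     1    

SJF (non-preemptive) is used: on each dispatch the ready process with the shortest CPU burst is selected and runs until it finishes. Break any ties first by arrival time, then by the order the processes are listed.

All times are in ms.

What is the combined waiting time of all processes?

4

Timeline: | idle 0-1 | P2 1-2 | P0 2-5 | P1 5-13 |
Completion: P0=5  P1=13  P2=2
Waiting = turnaround − burst: P0=1, P1=3, P2=0
Total waiting = 1 + 3 + 0 = 4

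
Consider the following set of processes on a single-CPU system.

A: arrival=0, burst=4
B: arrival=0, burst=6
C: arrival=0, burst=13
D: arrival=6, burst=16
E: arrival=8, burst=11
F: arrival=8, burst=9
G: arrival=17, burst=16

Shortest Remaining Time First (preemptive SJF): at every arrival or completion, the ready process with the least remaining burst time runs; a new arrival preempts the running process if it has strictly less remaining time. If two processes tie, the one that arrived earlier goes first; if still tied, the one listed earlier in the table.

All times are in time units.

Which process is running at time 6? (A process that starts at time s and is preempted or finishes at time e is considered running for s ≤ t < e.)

Schedule: | A 0-4 | B 4-10 | F 10-19 | E 19-30 | C 30-43 | D 43-59 | G 59-75 |
Completion: A=4  B=10  C=43  D=59  E=30  F=19  G=75
Turnaround (C−A): A=4  B=10  C=43  D=53  E=22  F=11  G=58

B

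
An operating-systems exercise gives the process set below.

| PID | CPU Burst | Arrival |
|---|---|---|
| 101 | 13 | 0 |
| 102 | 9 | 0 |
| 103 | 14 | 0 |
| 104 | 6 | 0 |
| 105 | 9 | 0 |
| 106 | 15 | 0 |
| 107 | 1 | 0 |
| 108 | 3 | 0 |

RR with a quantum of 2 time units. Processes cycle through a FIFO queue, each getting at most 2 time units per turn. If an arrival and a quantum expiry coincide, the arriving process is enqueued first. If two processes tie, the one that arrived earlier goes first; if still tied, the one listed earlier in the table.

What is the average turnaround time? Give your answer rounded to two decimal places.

Schedule: | 101 0-2 | 102 2-4 | 103 4-6 | 104 6-8 | 105 8-10 | 106 10-12 | 107 12-13 | 108 13-15 | 101 15-17 | 102 17-19 | 103 19-21 | 104 21-23 | 105 23-25 | 106 25-27 | 108 27-28 | 101 28-30 | 102 30-32 | 103 32-34 | 104 34-36 | 105 36-38 | 106 38-40 | 101 40-42 | 102 42-44 | 103 44-46 | 105 46-48 | 106 48-50 | 101 50-52 | 102 52-53 | 103 53-55 | 105 55-56 | 106 56-58 | 101 58-60 | 103 60-62 | 106 62-64 | 101 64-65 | 103 65-67 | 106 67-70 |
Completion: 101=65  102=53  103=67  104=36  105=56  106=70  107=13  108=28
Turnaround (C−A): 101=65  102=53  103=67  104=36  105=56  106=70  107=13  108=28
Turnaround times: 101=65, 102=53, 103=67, 104=36, 105=56, 106=70, 107=13, 108=28
Average turnaround = (65+53+67+36+56+70+13+28) / 8 = 388/8 = 48.50

48.50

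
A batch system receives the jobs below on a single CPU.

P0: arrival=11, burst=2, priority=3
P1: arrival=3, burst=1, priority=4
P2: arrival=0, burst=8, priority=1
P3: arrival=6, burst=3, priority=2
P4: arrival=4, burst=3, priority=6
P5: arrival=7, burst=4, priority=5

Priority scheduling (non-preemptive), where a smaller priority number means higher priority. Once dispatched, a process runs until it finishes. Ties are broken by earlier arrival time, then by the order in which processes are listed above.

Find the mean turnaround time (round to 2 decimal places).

9.00

Schedule: | P2 0-8 | P3 8-11 | P0 11-13 | P1 13-14 | P5 14-18 | P4 18-21 |
Completion: P0=13  P1=14  P2=8  P3=11  P4=21  P5=18
Turnaround (C−A): P0=2  P1=11  P2=8  P3=5  P4=17  P5=11
Turnaround times: P0=2, P1=11, P2=8, P3=5, P4=17, P5=11
Average turnaround = (2+11+8+5+17+11) / 6 = 54/6 = 9.00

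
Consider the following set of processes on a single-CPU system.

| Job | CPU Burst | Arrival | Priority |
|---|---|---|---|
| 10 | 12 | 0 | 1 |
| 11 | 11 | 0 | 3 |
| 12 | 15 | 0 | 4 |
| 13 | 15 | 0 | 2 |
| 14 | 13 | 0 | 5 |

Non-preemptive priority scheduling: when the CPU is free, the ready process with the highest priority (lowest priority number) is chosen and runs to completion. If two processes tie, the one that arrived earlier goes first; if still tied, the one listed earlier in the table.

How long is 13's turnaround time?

27

Schedule: | 10 0-12 | 13 12-27 | 11 27-38 | 12 38-53 | 14 53-66 |
Completion: 10=12  11=38  12=53  13=27  14=66
Turnaround (C−A): 10=12  11=38  12=53  13=27  14=66
Turnaround(13) = completion − arrival = 27 − 0 = 27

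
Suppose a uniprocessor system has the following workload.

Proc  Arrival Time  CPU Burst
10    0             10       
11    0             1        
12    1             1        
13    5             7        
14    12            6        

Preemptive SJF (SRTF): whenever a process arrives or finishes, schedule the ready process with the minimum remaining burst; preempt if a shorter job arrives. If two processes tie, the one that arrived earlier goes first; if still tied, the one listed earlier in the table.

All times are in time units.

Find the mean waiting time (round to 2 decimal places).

Timeline: | 11 0-1 | 12 1-2 | 10 2-12 | 14 12-18 | 13 18-25 |
Completion: 10=12  11=1  12=2  13=25  14=18
Waiting times: 10=2, 11=0, 12=0, 13=13, 14=0
Average waiting = (2+0+0+13+0) / 5 = 15/5 = 3.00

3.00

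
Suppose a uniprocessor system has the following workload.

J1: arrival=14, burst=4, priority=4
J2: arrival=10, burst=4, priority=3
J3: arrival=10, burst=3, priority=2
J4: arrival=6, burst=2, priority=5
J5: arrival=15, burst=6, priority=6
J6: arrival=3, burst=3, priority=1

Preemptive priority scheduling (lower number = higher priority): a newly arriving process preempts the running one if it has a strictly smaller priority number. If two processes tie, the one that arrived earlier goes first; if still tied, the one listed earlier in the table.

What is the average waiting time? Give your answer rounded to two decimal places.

Timeline: | idle 0-3 | J6 3-6 | J4 6-8 | idle 8-10 | J3 10-13 | J2 13-17 | J1 17-21 | J5 21-27 |
Completion: J1=21  J2=17  J3=13  J4=8  J5=27  J6=6
Turnaround (C−A): J1=7  J2=7  J3=3  J4=2  J5=12  J6=3
Waiting times: J1=3, J2=3, J3=0, J4=0, J5=6, J6=0
Average waiting = (3+3+0+0+6+0) / 6 = 12/6 = 2.00

2.00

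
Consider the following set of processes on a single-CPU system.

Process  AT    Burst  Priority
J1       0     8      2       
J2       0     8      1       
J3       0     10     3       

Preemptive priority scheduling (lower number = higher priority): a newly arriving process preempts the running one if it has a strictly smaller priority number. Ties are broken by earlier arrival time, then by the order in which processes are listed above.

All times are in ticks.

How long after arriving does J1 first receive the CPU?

8

Gantt: | J2 0-8 | J1 8-16 | J3 16-26 |
Completion: J1=16  J2=8  J3=26
Turnaround (C−A): J1=16  J2=8  J3=26
Response(J1) = first start − arrival = 8 − 0 = 8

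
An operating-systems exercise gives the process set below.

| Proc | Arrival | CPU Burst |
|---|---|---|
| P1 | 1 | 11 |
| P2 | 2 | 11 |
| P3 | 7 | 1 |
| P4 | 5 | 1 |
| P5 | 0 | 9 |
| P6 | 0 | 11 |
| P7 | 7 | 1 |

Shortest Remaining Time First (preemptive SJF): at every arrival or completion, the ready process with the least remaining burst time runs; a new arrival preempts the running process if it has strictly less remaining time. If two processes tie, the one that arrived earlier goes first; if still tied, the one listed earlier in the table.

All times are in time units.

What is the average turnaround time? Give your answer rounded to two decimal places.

16.43

Gantt: | P5 0-5 | P4 5-6 | P5 6-7 | P3 7-8 | P7 8-9 | P5 9-12 | P6 12-23 | P1 23-34 | P2 34-45 |
Completion: P1=34  P2=45  P3=8  P4=6  P5=12  P6=23  P7=9
Turnaround (C−A): P1=33  P2=43  P3=1  P4=1  P5=12  P6=23  P7=2
Turnaround times: P1=33, P2=43, P3=1, P4=1, P5=12, P6=23, P7=2
Average turnaround = (33+43+1+1+12+23+2) / 7 = 115/7 = 16.43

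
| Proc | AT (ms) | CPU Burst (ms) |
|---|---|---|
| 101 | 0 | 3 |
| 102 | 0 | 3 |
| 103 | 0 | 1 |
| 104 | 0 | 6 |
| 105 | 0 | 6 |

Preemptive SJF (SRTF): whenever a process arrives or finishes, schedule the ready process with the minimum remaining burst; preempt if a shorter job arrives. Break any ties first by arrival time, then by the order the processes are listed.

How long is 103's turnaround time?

Schedule: | 103 0-1 | 101 1-4 | 102 4-7 | 104 7-13 | 105 13-19 |
Completion: 101=4  102=7  103=1  104=13  105=19
Turnaround (C−A): 101=4  102=7  103=1  104=13  105=19
Turnaround(103) = completion − arrival = 1 − 0 = 1

1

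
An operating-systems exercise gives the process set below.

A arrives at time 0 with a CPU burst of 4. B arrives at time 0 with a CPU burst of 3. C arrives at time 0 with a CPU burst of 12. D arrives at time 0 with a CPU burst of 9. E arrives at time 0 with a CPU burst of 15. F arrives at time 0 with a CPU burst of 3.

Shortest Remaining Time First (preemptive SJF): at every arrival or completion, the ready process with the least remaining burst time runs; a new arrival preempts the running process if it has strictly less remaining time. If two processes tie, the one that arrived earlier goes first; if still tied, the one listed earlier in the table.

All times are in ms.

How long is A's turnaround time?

Gantt: | B 0-3 | F 3-6 | A 6-10 | D 10-19 | C 19-31 | E 31-46 |
Completion: A=10  B=3  C=31  D=19  E=46  F=6
Turnaround (C−A): A=10  B=3  C=31  D=19  E=46  F=6
Turnaround(A) = completion − arrival = 10 − 0 = 10

10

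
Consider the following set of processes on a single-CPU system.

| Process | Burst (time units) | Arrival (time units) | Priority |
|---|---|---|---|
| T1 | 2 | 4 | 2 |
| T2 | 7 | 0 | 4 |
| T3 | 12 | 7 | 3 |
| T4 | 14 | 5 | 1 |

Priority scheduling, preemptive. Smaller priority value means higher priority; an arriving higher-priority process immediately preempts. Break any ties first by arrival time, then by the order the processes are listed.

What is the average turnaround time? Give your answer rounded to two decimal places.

22.50

Timeline: | T2 0-4 | T1 4-5 | T4 5-19 | T1 19-20 | T3 20-32 | T2 32-35 |
Completion: T1=20  T2=35  T3=32  T4=19
Turnaround (C−A): T1=16  T2=35  T3=25  T4=14
Turnaround times: T1=16, T2=35, T3=25, T4=14
Average turnaround = (16+35+25+14) / 4 = 90/4 = 22.50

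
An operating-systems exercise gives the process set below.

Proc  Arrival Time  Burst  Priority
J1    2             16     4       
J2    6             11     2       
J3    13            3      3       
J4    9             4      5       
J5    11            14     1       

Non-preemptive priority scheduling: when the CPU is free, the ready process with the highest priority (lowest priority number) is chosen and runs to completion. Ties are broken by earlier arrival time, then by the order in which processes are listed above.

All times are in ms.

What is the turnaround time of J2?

Gantt: | idle 0-2 | J1 2-18 | J5 18-32 | J2 32-43 | J3 43-46 | J4 46-50 |
Completion: J1=18  J2=43  J3=46  J4=50  J5=32
Turnaround (C−A): J1=16  J2=37  J3=33  J4=41  J5=21
Turnaround(J2) = completion − arrival = 43 − 6 = 37

37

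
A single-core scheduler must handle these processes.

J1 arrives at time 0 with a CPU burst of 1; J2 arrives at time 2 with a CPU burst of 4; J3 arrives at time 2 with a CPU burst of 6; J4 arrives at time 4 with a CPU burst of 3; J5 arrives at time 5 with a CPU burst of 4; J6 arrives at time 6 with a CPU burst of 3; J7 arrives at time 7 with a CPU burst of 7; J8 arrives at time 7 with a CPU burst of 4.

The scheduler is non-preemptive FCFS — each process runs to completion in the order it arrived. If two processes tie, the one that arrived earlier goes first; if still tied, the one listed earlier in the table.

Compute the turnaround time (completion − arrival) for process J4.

11

Timeline: | J1 0-1 | idle 1-2 | J2 2-6 | J3 6-12 | J4 12-15 | J5 15-19 | J6 19-22 | J7 22-29 | J8 29-33 |
Completion: J1=1  J2=6  J3=12  J4=15  J5=19  J6=22  J7=29  J8=33
Turnaround(J4) = completion − arrival = 15 − 4 = 11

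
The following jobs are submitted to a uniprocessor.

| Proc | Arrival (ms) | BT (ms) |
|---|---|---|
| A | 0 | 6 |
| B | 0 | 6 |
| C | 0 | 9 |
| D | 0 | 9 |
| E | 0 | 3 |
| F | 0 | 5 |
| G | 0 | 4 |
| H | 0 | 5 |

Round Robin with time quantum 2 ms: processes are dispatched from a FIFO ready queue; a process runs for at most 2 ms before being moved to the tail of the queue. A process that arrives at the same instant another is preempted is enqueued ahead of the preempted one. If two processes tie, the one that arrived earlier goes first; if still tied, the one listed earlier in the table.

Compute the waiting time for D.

Gantt: | A 0-2 | B 2-4 | C 4-6 | D 6-8 | E 8-10 | F 10-12 | G 12-14 | H 14-16 | A 16-18 | B 18-20 | C 20-22 | D 22-24 | E 24-25 | F 25-27 | G 27-29 | H 29-31 | A 31-33 | B 33-35 | C 35-37 | D 37-39 | F 39-40 | H 40-41 | C 41-43 | D 43-45 | C 45-46 | D 46-47 |
Completion: A=33  B=35  C=46  D=47  E=25  F=40  G=29  H=41
Waiting(D) = turnaround − burst = 47 − 9 = 38

38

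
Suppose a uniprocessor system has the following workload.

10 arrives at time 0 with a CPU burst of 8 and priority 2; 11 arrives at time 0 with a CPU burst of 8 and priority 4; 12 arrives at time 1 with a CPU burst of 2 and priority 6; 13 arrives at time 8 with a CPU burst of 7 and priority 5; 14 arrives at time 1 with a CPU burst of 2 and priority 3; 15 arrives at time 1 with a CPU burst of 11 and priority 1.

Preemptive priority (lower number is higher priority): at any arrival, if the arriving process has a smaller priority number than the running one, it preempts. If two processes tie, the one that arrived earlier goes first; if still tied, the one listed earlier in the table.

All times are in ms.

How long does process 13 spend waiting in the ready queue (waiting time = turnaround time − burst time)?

21

Schedule: | 10 0-1 | 15 1-12 | 10 12-19 | 14 19-21 | 11 21-29 | 13 29-36 | 12 36-38 |
Completion: 10=19  11=29  12=38  13=36  14=21  15=12
Waiting(13) = turnaround − burst = 28 − 7 = 21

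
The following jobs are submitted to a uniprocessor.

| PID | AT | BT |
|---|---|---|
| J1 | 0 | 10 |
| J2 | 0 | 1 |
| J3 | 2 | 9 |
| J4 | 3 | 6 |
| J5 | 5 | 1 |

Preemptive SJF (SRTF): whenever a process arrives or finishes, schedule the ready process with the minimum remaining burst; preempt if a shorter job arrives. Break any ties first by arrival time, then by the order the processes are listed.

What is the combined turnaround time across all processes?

Gantt: | J2 0-1 | J1 1-3 | J4 3-5 | J5 5-6 | J4 6-10 | J1 10-18 | J3 18-27 |
Completion: J1=18  J2=1  J3=27  J4=10  J5=6
Turnaround = completion − arrival: J1=18, J2=1, J3=25, J4=7, J5=1
Total turnaround = 18 + 1 + 25 + 7 + 1 = 52

52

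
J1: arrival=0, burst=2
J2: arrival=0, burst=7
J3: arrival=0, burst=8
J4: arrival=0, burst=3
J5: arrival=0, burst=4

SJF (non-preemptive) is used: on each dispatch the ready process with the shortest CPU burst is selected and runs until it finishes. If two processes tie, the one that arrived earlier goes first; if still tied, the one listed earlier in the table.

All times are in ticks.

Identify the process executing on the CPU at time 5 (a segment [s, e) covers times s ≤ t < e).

J5

Schedule: | J1 0-2 | J4 2-5 | J5 5-9 | J2 9-16 | J3 16-24 |
Completion: J1=2  J2=16  J3=24  J4=5  J5=9
Turnaround (C−A): J1=2  J2=16  J3=24  J4=5  J5=9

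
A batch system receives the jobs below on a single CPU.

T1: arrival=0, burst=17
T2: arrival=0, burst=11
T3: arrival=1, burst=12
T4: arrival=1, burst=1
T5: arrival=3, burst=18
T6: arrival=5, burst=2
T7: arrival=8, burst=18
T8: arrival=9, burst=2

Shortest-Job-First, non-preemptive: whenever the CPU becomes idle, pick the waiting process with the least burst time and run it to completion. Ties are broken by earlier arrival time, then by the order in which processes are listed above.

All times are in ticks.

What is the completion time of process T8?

Gantt: | T2 0-11 | T4 11-12 | T6 12-14 | T8 14-16 | T3 16-28 | T1 28-45 | T5 45-63 | T7 63-81 |
Completion: T1=45  T2=11  T3=28  T4=12  T5=63  T6=14  T7=81  T8=16

16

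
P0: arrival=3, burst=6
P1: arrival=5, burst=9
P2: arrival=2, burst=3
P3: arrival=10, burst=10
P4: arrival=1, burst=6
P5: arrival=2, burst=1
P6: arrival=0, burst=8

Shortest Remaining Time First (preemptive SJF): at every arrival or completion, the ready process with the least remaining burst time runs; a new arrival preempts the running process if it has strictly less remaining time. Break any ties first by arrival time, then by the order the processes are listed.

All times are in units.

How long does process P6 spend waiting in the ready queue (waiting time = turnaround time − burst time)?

16

Schedule: | P6 0-1 | P4 1-2 | P5 2-3 | P2 3-6 | P4 6-11 | P0 11-17 | P6 17-24 | P1 24-33 | P3 33-43 |
Completion: P0=17  P1=33  P2=6  P3=43  P4=11  P5=3  P6=24
Turnaround (C−A): P0=14  P1=28  P2=4  P3=33  P4=10  P5=1  P6=24
Waiting(P6) = turnaround − burst = 24 − 8 = 16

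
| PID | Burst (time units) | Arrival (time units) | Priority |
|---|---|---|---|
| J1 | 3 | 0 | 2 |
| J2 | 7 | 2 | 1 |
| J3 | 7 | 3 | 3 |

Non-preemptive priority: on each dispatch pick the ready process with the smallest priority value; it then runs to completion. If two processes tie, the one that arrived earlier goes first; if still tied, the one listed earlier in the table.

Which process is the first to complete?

Schedule: | J1 0-3 | J2 3-10 | J3 10-17 |
Completion: J1=3  J2=10  J3=17
Turnaround (C−A): J1=3  J2=8  J3=14
Finish order: J1 → J2 → J3

J1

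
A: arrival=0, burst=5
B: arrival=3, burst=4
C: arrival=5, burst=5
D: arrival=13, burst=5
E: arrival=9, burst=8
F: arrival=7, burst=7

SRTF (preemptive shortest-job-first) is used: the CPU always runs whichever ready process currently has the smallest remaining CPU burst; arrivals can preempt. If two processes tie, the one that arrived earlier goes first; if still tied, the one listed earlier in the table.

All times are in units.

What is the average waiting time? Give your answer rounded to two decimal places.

Timeline: | A 0-5 | B 5-9 | C 9-14 | D 14-19 | F 19-26 | E 26-34 |
Completion: A=5  B=9  C=14  D=19  E=34  F=26
Turnaround (C−A): A=5  B=6  C=9  D=6  E=25  F=19
Waiting times: A=0, B=2, C=4, D=1, E=17, F=12
Average waiting = (0+2+4+1+17+12) / 6 = 36/6 = 6.00

6.00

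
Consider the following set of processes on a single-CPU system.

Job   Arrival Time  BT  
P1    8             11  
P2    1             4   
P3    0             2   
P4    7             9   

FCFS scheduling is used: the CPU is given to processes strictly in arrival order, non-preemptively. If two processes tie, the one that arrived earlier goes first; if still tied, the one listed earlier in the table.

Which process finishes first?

Gantt: | P3 0-2 | P2 2-6 | idle 6-7 | P4 7-16 | P1 16-27 |
Completion: P1=27  P2=6  P3=2  P4=16
Finish order: P3 → P2 → P4 → P1

P3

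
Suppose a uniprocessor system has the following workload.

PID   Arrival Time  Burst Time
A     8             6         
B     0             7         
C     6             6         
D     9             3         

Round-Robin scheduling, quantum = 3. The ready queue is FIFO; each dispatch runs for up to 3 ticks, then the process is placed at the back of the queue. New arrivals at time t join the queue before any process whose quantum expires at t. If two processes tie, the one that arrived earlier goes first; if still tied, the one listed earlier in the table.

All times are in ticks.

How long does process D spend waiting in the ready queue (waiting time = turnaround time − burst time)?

4

Schedule: | B 0-6 | C 6-9 | B 9-10 | A 10-13 | D 13-16 | C 16-19 | A 19-22 |
Completion: A=22  B=10  C=19  D=16
Turnaround (C−A): A=14  B=10  C=13  D=7
Waiting(D) = turnaround − burst = 7 − 3 = 4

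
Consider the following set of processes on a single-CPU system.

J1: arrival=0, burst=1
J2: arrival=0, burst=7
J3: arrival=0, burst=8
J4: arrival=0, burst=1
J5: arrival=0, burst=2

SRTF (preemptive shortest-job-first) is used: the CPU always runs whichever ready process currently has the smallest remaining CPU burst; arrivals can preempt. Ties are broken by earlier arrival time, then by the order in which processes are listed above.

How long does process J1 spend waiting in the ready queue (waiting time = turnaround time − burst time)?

0

Timeline: | J1 0-1 | J4 1-2 | J5 2-4 | J2 4-11 | J3 11-19 |
Completion: J1=1  J2=11  J3=19  J4=2  J5=4
Turnaround (C−A): J1=1  J2=11  J3=19  J4=2  J5=4
Waiting(J1) = turnaround − burst = 1 − 1 = 0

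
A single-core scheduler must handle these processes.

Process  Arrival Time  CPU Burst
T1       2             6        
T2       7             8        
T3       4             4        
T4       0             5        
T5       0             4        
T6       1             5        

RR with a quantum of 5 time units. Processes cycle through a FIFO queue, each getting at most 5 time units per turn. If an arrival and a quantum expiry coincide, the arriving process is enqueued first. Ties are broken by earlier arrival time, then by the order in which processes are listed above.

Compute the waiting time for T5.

5

Schedule: | T4 0-5 | T5 5-9 | T6 9-14 | T1 14-19 | T3 19-23 | T2 23-28 | T1 28-29 | T2 29-32 |
Completion: T1=29  T2=32  T3=23  T4=5  T5=9  T6=14
Turnaround (C−A): T1=27  T2=25  T3=19  T4=5  T5=9  T6=13
Waiting(T5) = turnaround − burst = 9 − 4 = 5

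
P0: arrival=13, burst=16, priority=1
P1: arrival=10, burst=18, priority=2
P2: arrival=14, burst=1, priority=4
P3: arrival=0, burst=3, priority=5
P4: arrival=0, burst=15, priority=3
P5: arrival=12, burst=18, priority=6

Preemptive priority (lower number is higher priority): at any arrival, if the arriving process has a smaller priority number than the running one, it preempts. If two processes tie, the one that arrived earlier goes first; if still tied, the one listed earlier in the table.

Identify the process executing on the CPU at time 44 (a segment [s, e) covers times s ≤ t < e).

P4

Schedule: | P4 0-10 | P1 10-13 | P0 13-29 | P1 29-44 | P4 44-49 | P2 49-50 | P3 50-53 | P5 53-71 |
Completion: P0=29  P1=44  P2=50  P3=53  P4=49  P5=71
Turnaround (C−A): P0=16  P1=34  P2=36  P3=53  P4=49  P5=59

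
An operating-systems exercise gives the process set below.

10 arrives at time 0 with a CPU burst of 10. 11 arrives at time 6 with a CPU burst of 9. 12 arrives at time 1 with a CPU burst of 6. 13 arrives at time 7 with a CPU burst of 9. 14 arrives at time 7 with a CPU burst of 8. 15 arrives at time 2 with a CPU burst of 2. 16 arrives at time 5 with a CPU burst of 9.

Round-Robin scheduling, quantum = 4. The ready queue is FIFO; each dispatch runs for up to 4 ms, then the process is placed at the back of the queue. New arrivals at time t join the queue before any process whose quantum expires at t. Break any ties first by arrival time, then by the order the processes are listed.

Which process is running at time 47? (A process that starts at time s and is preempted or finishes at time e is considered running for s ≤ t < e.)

14

Timeline: | 10 0-4 | 12 4-8 | 15 8-10 | 10 10-14 | 16 14-18 | 11 18-22 | 13 22-26 | 14 26-30 | 12 30-32 | 10 32-34 | 16 34-38 | 11 38-42 | 13 42-46 | 14 46-50 | 16 50-51 | 11 51-52 | 13 52-53 |
Completion: 10=34  11=52  12=32  13=53  14=50  15=10  16=51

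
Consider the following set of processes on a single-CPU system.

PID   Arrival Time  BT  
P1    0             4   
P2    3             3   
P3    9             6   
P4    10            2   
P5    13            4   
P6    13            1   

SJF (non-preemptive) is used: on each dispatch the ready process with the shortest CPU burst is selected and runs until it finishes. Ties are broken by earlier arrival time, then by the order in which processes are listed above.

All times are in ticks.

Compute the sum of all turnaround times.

Timeline: | P1 0-4 | P2 4-7 | idle 7-9 | P3 9-15 | P6 15-16 | P4 16-18 | P5 18-22 |
Completion: P1=4  P2=7  P3=15  P4=18  P5=22  P6=16
Turnaround = completion − arrival: P1=4, P2=4, P3=6, P4=8, P5=9, P6=3
Total turnaround = 4 + 4 + 6 + 8 + 9 + 3 = 34

34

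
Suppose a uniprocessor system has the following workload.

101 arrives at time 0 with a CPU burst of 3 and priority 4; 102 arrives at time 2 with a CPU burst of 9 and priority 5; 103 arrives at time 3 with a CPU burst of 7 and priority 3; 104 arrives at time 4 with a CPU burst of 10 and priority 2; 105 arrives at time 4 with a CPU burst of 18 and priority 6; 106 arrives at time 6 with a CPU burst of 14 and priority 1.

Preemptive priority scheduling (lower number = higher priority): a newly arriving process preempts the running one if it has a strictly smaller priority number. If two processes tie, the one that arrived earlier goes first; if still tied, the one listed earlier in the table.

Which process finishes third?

Gantt: | 101 0-3 | 103 3-4 | 104 4-6 | 106 6-20 | 104 20-28 | 103 28-34 | 102 34-43 | 105 43-61 |
Completion: 101=3  102=43  103=34  104=28  105=61  106=20
Turnaround (C−A): 101=3  102=41  103=31  104=24  105=57  106=14
Finish order: 101 → 106 → 104 → 103 → 102 → 105

104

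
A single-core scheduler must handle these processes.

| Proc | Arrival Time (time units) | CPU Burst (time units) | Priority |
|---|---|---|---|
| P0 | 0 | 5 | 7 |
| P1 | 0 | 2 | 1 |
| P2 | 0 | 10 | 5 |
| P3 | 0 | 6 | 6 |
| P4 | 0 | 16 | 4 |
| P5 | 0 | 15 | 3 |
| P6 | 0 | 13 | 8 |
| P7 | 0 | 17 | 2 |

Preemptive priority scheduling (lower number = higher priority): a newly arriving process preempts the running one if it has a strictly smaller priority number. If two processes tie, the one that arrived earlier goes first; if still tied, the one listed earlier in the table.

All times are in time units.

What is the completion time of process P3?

66

Schedule: | P1 0-2 | P7 2-19 | P5 19-34 | P4 34-50 | P2 50-60 | P3 60-66 | P0 66-71 | P6 71-84 |
Completion: P0=71  P1=2  P2=60  P3=66  P4=50  P5=34  P6=84  P7=19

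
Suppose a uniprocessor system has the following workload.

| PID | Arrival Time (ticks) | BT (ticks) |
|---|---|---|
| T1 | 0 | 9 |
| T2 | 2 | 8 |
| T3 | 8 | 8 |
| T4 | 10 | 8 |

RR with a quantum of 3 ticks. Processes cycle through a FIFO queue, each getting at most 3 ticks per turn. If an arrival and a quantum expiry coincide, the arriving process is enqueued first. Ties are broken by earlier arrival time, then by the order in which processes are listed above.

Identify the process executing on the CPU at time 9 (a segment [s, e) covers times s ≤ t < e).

T2

Schedule: | T1 0-3 | T2 3-6 | T1 6-9 | T2 9-12 | T3 12-15 | T1 15-18 | T4 18-21 | T2 21-23 | T3 23-26 | T4 26-29 | T3 29-31 | T4 31-33 |
Completion: T1=18  T2=23  T3=31  T4=33
Turnaround (C−A): T1=18  T2=21  T3=23  T4=23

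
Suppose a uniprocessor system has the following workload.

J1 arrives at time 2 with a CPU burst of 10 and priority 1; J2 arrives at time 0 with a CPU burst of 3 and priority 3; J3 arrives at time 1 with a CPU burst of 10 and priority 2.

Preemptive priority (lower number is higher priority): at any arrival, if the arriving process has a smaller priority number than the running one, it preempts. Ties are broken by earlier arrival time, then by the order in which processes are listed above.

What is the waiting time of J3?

10

Gantt: | J2 0-1 | J3 1-2 | J1 2-12 | J3 12-21 | J2 21-23 |
Completion: J1=12  J2=23  J3=21
Turnaround (C−A): J1=10  J2=23  J3=20
Waiting(J3) = turnaround − burst = 20 − 10 = 10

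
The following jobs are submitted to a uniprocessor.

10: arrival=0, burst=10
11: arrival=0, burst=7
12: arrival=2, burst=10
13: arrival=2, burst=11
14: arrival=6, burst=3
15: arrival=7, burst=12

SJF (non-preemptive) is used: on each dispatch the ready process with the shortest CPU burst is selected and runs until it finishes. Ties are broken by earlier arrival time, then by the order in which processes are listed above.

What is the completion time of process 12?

30

Gantt: | 11 0-7 | 14 7-10 | 10 10-20 | 12 20-30 | 13 30-41 | 15 41-53 |
Completion: 10=20  11=7  12=30  13=41  14=10  15=53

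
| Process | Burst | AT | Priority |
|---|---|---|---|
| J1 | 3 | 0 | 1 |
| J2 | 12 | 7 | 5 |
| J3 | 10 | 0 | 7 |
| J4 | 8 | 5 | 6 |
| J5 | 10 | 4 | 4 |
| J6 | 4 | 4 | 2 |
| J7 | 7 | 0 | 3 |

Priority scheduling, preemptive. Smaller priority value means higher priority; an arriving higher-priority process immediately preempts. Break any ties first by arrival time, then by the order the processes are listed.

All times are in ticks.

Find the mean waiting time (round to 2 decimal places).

15.57

Gantt: | J1 0-3 | J7 3-4 | J6 4-8 | J7 8-14 | J5 14-24 | J2 24-36 | J4 36-44 | J3 44-54 |
Completion: J1=3  J2=36  J3=54  J4=44  J5=24  J6=8  J7=14
Turnaround (C−A): J1=3  J2=29  J3=54  J4=39  J5=20  J6=4  J7=14
Waiting times: J1=0, J2=17, J3=44, J4=31, J5=10, J6=0, J7=7
Average waiting = (0+17+44+31+10+0+7) / 7 = 109/7 = 15.57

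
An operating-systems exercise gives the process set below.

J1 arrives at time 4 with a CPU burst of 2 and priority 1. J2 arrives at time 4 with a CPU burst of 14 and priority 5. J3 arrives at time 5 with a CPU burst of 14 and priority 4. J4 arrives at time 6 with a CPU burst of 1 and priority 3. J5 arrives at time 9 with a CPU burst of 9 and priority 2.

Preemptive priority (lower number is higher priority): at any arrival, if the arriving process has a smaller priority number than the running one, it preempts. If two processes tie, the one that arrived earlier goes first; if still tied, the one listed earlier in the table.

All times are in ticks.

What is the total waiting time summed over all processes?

37

Gantt: | idle 0-4 | J1 4-6 | J4 6-7 | J3 7-9 | J5 9-18 | J3 18-30 | J2 30-44 |
Completion: J1=6  J2=44  J3=30  J4=7  J5=18
Waiting = turnaround − burst: J1=0, J2=26, J3=11, J4=0, J5=0
Total waiting = 0 + 26 + 11 + 0 + 0 = 37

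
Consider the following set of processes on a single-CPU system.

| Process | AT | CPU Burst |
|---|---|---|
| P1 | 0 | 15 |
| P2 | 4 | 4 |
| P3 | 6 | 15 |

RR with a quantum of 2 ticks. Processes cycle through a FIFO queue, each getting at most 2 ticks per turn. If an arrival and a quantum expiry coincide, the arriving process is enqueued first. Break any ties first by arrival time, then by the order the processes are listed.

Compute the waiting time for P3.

13

Timeline: | P1 0-4 | P2 4-6 | P1 6-8 | P3 8-10 | P2 10-12 | P1 12-14 | P3 14-16 | P1 16-18 | P3 18-20 | P1 20-22 | P3 22-24 | P1 24-26 | P3 26-28 | P1 28-29 | P3 29-34 |
Completion: P1=29  P2=12  P3=34
Waiting(P3) = turnaround − burst = 28 − 15 = 13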